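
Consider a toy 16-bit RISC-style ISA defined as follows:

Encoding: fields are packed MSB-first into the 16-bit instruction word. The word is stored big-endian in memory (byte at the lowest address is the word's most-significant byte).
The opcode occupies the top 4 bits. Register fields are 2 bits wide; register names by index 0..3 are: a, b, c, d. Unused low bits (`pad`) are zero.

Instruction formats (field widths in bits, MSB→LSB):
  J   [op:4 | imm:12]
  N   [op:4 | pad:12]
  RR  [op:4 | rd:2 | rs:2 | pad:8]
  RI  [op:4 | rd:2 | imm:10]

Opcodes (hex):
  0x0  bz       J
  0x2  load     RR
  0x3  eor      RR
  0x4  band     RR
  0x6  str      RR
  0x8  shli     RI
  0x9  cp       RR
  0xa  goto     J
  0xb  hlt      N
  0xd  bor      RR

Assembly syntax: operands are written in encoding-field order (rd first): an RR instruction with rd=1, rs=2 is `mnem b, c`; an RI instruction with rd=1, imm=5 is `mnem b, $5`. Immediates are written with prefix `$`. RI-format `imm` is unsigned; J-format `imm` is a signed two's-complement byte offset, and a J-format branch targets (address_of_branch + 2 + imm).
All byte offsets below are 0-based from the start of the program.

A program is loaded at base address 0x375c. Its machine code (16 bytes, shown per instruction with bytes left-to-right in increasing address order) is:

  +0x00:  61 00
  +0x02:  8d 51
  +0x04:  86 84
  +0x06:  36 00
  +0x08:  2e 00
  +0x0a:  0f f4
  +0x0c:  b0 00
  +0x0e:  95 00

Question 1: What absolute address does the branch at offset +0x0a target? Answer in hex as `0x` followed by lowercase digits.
0x375c

off 0x0a: read 0f f4 as big → 0x0ff4
  op=0x0ff4>>12=0x0 ⇒ bz (J)
  [11:0] imm=4084 (s12→-12) = $-12
  target = base 0x375c + off 0x0a + 2 + imm -12 = 0x375c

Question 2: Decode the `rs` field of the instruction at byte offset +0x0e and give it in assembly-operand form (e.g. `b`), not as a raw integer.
off 0x0e: read 95 00 as big → 0x9500
  op=0x9500>>12=0x9 ⇒ cp (RR)
  rd@[11:10]=0x1 ⇒ b
  rs@[9:8]=0x1 ⇒ b

b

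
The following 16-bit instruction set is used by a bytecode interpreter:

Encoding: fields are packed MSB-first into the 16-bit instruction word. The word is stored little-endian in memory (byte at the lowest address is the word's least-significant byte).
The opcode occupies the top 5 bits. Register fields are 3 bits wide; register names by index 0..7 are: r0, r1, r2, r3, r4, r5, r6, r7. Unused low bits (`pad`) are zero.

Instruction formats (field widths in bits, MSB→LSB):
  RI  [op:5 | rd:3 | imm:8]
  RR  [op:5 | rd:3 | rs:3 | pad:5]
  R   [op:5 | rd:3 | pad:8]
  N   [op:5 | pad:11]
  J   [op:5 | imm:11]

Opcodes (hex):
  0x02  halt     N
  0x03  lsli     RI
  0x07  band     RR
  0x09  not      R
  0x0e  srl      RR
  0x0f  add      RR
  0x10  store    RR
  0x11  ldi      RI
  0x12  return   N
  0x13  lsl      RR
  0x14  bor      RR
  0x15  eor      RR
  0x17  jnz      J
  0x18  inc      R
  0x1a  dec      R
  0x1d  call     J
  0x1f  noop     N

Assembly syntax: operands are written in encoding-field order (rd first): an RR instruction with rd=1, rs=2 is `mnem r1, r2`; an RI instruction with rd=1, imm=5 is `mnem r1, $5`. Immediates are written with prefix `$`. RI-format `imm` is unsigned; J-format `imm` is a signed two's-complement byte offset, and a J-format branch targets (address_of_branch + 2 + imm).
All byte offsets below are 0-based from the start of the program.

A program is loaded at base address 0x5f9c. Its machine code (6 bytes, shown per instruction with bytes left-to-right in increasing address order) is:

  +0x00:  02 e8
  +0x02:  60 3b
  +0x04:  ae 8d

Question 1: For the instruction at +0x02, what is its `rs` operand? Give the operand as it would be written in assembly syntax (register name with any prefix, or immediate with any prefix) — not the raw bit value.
+0x02: 60 3b ⇒ word 0x3b60 (little)
  top 5b → 0x7 → band [RR]
  rd: (w>>8)&0x7=0x3 → r3
  rs: (w>>5)&0x7=0x3 → r3

r3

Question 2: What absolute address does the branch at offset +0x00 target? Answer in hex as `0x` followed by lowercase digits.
+0x00: 02 e8 ⇒ word 0xe802 (little)
  top 5b → 0x1d → call [J]
  imm: (w>>0)&0x7ff=0x2 → $2
  target = base 0x5f9c + off 0x00 + 2 + imm 2 = 0x5fa0

0x5fa0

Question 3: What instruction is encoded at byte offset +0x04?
ldi r5, $174

off 0x04: read ae 8d as little → 0x8dae
  opcode bits[15:11]=0x11: ldi/RI
  rd@[10:8]=0x5 ⇒ r5
  imm@[7:0]=0xae ⇒ $174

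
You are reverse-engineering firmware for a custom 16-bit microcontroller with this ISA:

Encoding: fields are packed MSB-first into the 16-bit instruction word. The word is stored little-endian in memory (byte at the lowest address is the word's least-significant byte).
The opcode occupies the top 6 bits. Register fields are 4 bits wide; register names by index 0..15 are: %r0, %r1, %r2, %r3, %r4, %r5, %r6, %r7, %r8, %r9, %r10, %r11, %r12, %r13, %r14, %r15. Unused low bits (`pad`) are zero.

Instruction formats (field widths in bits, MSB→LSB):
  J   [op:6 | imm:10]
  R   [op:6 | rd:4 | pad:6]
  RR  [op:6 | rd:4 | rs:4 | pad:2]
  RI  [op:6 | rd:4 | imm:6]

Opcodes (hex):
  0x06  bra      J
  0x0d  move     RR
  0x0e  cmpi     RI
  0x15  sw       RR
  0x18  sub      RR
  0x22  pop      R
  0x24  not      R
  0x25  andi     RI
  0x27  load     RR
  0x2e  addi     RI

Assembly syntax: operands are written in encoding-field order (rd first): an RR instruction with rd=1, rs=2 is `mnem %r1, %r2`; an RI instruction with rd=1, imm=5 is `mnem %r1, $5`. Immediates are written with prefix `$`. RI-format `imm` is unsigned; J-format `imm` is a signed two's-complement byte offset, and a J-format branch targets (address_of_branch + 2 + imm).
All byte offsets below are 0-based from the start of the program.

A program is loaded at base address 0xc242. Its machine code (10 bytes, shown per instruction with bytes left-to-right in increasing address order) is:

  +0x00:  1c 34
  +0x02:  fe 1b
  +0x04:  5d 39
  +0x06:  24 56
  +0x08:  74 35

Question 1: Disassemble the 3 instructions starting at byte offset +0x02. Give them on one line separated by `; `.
off 0x02: read fe 1b as little → 0x1bfe
  top 6b → 0x6 → bra [J]
  [9:0] imm=1022 (s10→-2) = $-2
off 0x04: read 5d 39 as little → 0x395d
  top 6b → 0xe → cmpi [RI]
  [9:6] rd=5 = %r5
  [5:0] imm=29 = $29
off 0x06: read 24 56 as little → 0x5624
  top 6b → 0x15 → sw [RR]
  [9:6] rd=8 = %r8
  [5:2] rs=9 = %r9

bra $-2; cmpi %r5, $29; sw %r8, %r9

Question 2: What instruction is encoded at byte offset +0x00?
move %r0, %r7

+0x00: 1c 34 ⇒ word 0x341c (little)
  opcode bits[15:10]=0xd: move/RR
  rd@[9:6]=0x0 ⇒ %r0
  rs@[5:2]=0x7 ⇒ %r7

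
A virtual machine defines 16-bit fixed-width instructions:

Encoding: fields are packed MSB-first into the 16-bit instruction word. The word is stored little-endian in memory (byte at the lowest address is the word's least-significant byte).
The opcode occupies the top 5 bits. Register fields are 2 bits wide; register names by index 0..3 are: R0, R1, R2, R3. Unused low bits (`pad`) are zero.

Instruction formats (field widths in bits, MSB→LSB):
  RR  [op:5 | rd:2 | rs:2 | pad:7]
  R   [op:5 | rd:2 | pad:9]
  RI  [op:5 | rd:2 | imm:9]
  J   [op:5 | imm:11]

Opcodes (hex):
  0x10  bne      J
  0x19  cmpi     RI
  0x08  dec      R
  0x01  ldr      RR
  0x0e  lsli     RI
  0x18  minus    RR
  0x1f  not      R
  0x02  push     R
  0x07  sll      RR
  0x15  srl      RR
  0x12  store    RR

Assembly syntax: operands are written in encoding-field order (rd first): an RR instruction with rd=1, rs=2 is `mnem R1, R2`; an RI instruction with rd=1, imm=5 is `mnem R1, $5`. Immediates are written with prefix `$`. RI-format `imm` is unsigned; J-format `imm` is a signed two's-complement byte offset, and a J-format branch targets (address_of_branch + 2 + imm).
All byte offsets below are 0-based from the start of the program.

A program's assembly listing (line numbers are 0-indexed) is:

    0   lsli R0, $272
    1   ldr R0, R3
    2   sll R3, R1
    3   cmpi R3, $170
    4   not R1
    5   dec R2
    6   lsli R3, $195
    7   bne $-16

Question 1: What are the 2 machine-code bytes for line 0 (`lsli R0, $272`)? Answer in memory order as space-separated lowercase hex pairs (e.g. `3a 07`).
10 71

0. lsli fields op=0xe:5|rd=0:2|imm=272:9 → word 7110h → 10 71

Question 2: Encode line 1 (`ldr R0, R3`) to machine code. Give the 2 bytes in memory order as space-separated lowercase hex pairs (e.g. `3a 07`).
L1: ldr op=0x1:5|rd=0:2|rs=3:2|pad=0:7 ⇒ 0x0980 ⇒ little 80 09

80 09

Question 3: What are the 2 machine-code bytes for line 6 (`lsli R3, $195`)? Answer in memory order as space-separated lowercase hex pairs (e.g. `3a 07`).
line 6 (lsli): pack op=0xe:5|rd=3:2|imm=195:9 = 0x76c3; little→ c3 76

c3 76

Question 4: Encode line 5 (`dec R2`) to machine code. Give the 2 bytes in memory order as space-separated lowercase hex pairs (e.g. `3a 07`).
line 5 (dec): pack op=0x8:5|rd=2:2|pad=0:9 = 0x4400; little→ 00 44

00 44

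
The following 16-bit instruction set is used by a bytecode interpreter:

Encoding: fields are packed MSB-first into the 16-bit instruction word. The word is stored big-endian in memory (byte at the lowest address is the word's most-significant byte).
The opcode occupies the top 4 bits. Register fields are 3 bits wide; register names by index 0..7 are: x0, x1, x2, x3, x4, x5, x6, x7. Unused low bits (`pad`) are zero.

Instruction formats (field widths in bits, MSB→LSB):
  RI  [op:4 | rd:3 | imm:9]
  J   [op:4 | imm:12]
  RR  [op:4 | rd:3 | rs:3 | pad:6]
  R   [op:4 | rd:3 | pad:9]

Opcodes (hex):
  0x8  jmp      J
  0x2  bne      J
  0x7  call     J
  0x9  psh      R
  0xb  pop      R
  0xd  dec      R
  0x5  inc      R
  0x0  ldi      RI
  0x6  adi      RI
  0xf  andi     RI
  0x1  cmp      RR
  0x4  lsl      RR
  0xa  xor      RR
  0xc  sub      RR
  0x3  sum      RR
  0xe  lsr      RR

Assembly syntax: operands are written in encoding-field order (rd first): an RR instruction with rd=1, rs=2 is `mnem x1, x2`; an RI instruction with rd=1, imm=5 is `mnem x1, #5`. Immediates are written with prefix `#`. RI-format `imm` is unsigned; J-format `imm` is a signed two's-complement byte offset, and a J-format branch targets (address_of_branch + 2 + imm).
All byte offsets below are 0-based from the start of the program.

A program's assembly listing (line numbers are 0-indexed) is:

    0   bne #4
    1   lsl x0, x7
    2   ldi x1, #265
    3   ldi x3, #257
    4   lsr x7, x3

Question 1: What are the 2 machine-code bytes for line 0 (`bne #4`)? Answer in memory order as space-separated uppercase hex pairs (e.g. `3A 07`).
20 04

0. bne fields op=0x2:4|imm=4:12 → word 2004h → 20 04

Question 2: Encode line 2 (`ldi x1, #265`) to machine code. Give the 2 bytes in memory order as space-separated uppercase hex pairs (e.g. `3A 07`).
L2: ldi op=0x0:4|rd=1:3|imm=265:9 ⇒ 0x0309 ⇒ big 03 09

03 09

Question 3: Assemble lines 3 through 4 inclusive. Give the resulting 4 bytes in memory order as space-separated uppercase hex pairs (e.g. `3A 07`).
line 3 (ldi): pack op=0x0:4|rd=3:3|imm=257:9 = 0x0701; big→ 07 01
line 4 (lsr): pack op=0xe:4|rd=7:3|rs=3:3|pad=0:6 = 0xeec0; big→ ee c0

07 01 EE C0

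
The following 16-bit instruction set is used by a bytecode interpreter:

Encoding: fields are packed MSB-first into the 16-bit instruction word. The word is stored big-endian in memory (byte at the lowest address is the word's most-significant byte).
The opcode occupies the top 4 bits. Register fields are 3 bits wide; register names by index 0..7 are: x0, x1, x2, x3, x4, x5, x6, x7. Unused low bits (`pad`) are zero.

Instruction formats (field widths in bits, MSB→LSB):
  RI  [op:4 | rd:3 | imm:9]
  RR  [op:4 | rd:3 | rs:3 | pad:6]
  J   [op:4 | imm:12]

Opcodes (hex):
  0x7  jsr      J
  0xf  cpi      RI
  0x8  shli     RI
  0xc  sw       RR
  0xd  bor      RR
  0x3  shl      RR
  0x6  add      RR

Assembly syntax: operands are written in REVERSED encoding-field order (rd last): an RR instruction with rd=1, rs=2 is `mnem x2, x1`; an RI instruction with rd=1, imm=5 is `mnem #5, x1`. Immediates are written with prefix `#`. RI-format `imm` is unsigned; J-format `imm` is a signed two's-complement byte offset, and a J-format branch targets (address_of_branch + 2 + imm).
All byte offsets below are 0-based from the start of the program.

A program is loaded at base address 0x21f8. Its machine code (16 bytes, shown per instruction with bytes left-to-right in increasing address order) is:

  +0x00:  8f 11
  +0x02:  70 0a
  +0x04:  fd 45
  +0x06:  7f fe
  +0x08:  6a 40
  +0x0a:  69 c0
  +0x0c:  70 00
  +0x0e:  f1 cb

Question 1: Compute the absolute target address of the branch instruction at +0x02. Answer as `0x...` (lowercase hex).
0x2206

off 0x02: read 70 0a as big → 0x700a
  opcode bits[15:12]=0x7: jsr/J
  [11:0] imm=10 = #10
  target = base 0x21f8 + off 0x02 + 2 + imm 10 = 0x2206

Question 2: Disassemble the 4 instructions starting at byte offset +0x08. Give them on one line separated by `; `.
+0x08: 6a 40 ⇒ word 0x6a40 (big)
  top 4b → 0x6 → add [RR]
  rd: (w>>9)&0x7=0x5 → x5
  rs: (w>>6)&0x7=0x1 → x1
+0x0a: 69 c0 ⇒ word 0x69c0 (big)
  top 4b → 0x6 → add [RR]
  rd: (w>>9)&0x7=0x4 → x4
  rs: (w>>6)&0x7=0x7 → x7
+0x0c: 70 00 ⇒ word 0x7000 (big)
  top 4b → 0x7 → jsr [J]
  imm: (w>>0)&0xfff=0x0 → #0
+0x0e: f1 cb ⇒ word 0xf1cb (big)
  top 4b → 0xf → cpi [RI]
  rd: (w>>9)&0x7=0x0 → x0
  imm: (w>>0)&0x1ff=0x1cb → #459

add x1, x5; add x7, x4; jsr #0; cpi #459, x0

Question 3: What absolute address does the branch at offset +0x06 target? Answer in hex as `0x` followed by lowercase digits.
off 0x06: read 7f fe as big → 0x7ffe
  op=0x7ffe>>12=0x7 ⇒ jsr (J)
  imm@[11:0]=0xffe (s12→-2) ⇒ #-2
  target = base 0x21f8 + off 0x06 + 2 + imm -2 = 0x21fe

0x21fe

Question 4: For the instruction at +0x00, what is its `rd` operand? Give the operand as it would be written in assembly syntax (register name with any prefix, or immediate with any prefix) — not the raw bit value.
+0x00: 8f 11 ⇒ word 0x8f11 (big)
  top 4b → 0x8 → shli [RI]
  rd@[11:9]=0x7 ⇒ x7
  imm@[8:0]=0x111 ⇒ #273

x7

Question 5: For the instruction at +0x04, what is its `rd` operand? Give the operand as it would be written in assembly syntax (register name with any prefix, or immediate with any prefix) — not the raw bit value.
x6

[04] fd 45 → 0xfd45
  opcode bits[15:12]=0xf: cpi/RI
  rd@[11:9]=0x6 ⇒ x6
  imm@[8:0]=0x145 ⇒ #325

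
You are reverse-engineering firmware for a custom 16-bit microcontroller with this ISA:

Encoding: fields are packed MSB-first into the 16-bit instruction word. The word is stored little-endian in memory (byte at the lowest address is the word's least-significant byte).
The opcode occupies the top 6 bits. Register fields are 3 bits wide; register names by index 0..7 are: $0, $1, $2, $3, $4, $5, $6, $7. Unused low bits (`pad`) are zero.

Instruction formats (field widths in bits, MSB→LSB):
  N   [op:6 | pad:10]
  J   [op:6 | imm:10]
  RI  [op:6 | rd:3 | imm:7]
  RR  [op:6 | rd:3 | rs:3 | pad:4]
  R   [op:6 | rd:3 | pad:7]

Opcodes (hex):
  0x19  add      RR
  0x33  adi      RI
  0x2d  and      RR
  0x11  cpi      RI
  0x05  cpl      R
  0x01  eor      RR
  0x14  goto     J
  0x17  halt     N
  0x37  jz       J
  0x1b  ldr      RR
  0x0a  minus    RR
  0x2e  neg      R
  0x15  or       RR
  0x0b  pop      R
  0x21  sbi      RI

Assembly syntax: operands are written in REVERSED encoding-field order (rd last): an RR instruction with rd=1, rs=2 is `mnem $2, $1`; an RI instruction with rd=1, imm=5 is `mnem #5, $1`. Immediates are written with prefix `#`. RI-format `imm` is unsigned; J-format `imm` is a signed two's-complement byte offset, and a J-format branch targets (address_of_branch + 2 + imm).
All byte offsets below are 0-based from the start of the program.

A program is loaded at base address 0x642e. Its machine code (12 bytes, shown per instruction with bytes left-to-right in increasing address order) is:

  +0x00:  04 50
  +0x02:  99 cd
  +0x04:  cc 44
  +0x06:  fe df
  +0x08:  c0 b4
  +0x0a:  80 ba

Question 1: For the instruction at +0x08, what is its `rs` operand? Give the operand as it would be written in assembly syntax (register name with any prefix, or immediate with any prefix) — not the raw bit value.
+0x08: c0 b4 ⇒ word 0xb4c0 (little)
  top 6b → 0x2d → and [RR]
  [9:7] rd=1 = $1
  [6:4] rs=4 = $4

$4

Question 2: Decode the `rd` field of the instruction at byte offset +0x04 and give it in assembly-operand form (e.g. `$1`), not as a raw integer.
@+04  little-endian(cc 44) = 0x44cc
  op=0x44cc>>10=0x11 ⇒ cpi (RI)
  rd@[9:7]=0x1 ⇒ $1
  imm@[6:0]=0x4c ⇒ #76

$1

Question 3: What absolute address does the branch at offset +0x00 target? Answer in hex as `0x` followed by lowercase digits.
+0x00: 04 50 ⇒ word 0x5004 (little)
  opcode bits[15:10]=0x14: goto/J
  [9:0] imm=4 = #4
  target = base 0x642e + off 0x00 + 2 + imm 4 = 0x6434

0x6434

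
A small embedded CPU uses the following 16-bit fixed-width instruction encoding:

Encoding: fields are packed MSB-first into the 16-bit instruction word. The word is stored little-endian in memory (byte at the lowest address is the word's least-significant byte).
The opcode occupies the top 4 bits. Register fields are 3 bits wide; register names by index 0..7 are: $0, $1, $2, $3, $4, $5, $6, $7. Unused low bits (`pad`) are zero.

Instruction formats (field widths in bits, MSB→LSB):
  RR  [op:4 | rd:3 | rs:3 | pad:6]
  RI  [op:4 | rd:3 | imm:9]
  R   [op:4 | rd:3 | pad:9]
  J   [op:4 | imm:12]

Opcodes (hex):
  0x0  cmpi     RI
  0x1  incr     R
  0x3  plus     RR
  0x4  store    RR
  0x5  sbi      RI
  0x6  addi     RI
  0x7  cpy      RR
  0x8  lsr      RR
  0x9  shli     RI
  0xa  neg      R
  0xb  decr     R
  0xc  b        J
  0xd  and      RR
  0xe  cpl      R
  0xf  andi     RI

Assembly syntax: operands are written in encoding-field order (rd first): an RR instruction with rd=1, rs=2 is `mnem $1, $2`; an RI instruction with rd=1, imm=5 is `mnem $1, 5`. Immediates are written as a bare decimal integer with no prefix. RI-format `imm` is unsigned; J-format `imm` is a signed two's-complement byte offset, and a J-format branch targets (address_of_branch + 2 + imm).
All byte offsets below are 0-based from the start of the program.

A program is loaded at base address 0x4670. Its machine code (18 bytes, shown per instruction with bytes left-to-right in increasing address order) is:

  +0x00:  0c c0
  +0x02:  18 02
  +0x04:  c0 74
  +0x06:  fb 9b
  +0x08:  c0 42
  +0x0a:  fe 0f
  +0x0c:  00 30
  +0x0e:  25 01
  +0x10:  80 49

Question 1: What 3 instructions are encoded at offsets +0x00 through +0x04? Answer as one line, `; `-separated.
[00] 0c c0 → 0xc00c
  top 4b → 0xc → b [J]
  imm: (w>>0)&0xfff=0xc → 12
[02] 18 02 → 0x0218
  top 4b → 0x0 → cmpi [RI]
  rd: (w>>9)&0x7=0x1 → $1
  imm: (w>>0)&0x1ff=0x18 → 24
[04] c0 74 → 0x74c0
  top 4b → 0x7 → cpy [RR]
  rd: (w>>9)&0x7=0x2 → $2
  rs: (w>>6)&0x7=0x3 → $3

b 12; cmpi $1, 24; cpy $2, $3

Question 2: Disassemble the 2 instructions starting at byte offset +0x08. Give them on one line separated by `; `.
off 0x08: read c0 42 as little → 0x42c0
  op=0x42c0>>12=0x4 ⇒ store (RR)
  rd: (w>>9)&0x7=0x1 → $1
  rs: (w>>6)&0x7=0x3 → $3
off 0x0a: read fe 0f as little → 0x0ffe
  op=0x0ffe>>12=0x0 ⇒ cmpi (RI)
  rd: (w>>9)&0x7=0x7 → $7
  imm: (w>>0)&0x1ff=0x1fe → 510

store $1, $3; cmpi $7, 510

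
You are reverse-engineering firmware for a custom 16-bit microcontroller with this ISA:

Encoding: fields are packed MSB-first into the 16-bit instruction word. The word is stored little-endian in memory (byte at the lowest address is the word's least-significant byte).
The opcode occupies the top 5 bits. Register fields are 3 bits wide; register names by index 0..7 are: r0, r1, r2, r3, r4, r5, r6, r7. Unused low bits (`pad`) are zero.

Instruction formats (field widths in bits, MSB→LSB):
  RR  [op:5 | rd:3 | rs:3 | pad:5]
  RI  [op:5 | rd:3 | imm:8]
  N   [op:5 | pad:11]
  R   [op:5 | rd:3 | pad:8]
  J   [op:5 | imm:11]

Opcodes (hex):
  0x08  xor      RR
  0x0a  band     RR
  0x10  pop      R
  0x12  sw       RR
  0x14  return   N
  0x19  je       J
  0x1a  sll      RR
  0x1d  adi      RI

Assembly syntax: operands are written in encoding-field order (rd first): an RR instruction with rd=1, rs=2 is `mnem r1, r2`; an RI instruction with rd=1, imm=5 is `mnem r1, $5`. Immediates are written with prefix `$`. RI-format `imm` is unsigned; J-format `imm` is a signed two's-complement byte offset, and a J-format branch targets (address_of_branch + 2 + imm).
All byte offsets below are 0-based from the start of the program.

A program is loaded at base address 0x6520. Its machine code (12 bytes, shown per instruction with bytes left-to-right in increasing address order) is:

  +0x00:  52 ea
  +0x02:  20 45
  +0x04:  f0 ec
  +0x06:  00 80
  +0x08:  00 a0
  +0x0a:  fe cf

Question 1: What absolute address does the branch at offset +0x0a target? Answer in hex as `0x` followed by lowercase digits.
0x652a

+0x0a: fe cf ⇒ word 0xcffe (little)
  top 5b → 0x19 → je [J]
  [10:0] imm=2046 (s11→-2) = $-2
  target = base 0x6520 + off 0x0a + 2 + imm -2 = 0x652a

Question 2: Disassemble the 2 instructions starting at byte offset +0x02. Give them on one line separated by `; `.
xor r5, r1; adi r4, $240

off 0x02: read 20 45 as little → 0x4520
  top 5b → 0x8 → xor [RR]
  rd: (w>>8)&0x7=0x5 → r5
  rs: (w>>5)&0x7=0x1 → r1
off 0x04: read f0 ec as little → 0xecf0
  top 5b → 0x1d → adi [RI]
  rd: (w>>8)&0x7=0x4 → r4
  imm: (w>>0)&0xff=0xf0 → $240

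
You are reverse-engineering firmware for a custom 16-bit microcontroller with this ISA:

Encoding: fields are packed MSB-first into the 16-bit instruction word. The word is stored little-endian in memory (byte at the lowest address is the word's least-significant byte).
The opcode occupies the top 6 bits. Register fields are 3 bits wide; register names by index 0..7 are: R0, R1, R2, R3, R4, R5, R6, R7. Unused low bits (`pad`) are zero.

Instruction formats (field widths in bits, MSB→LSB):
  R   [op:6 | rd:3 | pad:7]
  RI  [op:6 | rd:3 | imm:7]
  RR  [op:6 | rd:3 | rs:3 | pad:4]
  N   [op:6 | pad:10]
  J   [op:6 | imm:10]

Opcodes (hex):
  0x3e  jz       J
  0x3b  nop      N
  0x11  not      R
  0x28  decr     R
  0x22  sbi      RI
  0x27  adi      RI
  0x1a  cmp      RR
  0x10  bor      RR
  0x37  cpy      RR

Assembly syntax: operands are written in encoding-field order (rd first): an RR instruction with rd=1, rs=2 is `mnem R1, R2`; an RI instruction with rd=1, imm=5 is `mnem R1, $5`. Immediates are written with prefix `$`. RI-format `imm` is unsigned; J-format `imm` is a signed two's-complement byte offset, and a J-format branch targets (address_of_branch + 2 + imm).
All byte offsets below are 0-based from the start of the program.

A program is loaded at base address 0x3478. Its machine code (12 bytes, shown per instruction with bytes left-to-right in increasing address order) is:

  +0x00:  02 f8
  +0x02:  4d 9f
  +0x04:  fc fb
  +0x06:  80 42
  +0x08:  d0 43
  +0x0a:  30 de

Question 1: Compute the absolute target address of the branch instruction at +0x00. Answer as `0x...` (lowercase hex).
0x347c

+0x00: 02 f8 ⇒ word 0xf802 (little)
  op=0xf802>>10=0x3e ⇒ jz (J)
  imm@[9:0]=0x2 ⇒ $2
  target = base 0x3478 + off 0x00 + 2 + imm 2 = 0x347c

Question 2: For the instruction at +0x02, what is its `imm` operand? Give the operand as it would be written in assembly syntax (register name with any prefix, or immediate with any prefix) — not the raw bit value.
$77

+0x02: 4d 9f ⇒ word 0x9f4d (little)
  top 6b → 0x27 → adi [RI]
  [9:7] rd=6 = R6
  [6:0] imm=77 = $77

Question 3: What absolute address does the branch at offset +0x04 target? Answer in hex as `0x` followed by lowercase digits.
0x347a

off 0x04: read fc fb as little → 0xfbfc
  opcode bits[15:10]=0x3e: jz/J
  imm: (w>>0)&0x3ff=0x3fc (s10→-4) → $-4
  target = base 0x3478 + off 0x04 + 2 + imm -4 = 0x347a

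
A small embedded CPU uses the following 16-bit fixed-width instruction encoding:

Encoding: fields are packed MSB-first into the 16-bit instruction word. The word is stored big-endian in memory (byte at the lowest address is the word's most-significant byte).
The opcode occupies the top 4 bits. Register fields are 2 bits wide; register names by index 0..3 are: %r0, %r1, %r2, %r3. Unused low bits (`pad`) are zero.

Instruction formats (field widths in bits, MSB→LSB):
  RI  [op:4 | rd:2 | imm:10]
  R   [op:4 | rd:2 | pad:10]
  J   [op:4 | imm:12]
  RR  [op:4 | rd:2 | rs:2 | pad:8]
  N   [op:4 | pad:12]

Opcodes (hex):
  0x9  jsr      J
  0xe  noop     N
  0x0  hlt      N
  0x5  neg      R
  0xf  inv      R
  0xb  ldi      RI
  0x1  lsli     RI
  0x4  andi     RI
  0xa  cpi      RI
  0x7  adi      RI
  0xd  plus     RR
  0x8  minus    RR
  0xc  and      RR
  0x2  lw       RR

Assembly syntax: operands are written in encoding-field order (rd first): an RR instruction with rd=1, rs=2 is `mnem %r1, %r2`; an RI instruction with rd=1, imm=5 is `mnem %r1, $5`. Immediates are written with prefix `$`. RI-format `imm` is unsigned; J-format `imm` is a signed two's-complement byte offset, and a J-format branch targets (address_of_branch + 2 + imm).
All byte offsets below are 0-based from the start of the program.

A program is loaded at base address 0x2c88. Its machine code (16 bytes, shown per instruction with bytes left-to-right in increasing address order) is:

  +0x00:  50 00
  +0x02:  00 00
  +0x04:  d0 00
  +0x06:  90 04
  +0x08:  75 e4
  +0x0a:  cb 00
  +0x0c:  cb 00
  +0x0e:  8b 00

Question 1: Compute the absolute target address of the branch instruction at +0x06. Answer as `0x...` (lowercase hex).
0x2c94

@+06  big-endian(90 04) = 0x9004
  top 4b → 0x9 → jsr [J]
  imm@[11:0]=0x4 ⇒ $4
  target = base 0x2c88 + off 0x06 + 2 + imm 4 = 0x2c94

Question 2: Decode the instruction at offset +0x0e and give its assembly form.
minus %r2, %r3

@+0e  big-endian(8b 00) = 0x8b00
  opcode bits[15:12]=0x8: minus/RR
  rd: (w>>10)&0x3=0x2 → %r2
  rs: (w>>8)&0x3=0x3 → %r3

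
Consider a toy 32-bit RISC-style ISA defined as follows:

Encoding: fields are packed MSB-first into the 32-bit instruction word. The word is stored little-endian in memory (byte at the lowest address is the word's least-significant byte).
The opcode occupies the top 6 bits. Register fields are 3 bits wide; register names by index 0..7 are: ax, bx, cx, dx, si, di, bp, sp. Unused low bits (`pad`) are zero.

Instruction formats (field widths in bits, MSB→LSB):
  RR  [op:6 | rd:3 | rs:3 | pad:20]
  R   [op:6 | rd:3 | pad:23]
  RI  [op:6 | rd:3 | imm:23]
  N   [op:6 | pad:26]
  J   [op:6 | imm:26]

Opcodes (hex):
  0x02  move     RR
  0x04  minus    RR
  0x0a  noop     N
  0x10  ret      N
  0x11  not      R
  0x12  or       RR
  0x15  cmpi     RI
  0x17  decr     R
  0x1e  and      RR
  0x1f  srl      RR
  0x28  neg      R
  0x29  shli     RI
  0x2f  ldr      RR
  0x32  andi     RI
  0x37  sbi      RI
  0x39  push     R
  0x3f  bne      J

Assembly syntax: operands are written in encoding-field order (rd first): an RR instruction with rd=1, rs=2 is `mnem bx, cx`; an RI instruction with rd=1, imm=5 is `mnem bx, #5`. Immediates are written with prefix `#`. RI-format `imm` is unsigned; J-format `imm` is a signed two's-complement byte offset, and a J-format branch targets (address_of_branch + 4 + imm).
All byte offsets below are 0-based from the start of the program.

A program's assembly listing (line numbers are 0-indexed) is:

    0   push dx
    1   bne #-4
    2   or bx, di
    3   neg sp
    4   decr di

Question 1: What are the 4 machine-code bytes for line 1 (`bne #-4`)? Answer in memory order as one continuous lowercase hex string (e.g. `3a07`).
fcffffff

L1: bne op=0x3f:6|imm=-4:26 ⇒ 0xfffffffc ⇒ little fc ff ff ff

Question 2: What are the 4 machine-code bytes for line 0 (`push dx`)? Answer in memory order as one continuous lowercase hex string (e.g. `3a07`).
000080e5

L0: push op=0x39:6|rd=3:3|pad=0:23 ⇒ 0xe5800000 ⇒ little 00 00 80 e5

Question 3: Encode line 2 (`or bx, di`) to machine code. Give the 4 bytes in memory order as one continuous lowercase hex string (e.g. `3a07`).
line 2 (or): pack op=0x12:6|rd=1:3|rs=5:3|pad=0:20 = 0x48d00000; little→ 00 00 d0 48

0000d048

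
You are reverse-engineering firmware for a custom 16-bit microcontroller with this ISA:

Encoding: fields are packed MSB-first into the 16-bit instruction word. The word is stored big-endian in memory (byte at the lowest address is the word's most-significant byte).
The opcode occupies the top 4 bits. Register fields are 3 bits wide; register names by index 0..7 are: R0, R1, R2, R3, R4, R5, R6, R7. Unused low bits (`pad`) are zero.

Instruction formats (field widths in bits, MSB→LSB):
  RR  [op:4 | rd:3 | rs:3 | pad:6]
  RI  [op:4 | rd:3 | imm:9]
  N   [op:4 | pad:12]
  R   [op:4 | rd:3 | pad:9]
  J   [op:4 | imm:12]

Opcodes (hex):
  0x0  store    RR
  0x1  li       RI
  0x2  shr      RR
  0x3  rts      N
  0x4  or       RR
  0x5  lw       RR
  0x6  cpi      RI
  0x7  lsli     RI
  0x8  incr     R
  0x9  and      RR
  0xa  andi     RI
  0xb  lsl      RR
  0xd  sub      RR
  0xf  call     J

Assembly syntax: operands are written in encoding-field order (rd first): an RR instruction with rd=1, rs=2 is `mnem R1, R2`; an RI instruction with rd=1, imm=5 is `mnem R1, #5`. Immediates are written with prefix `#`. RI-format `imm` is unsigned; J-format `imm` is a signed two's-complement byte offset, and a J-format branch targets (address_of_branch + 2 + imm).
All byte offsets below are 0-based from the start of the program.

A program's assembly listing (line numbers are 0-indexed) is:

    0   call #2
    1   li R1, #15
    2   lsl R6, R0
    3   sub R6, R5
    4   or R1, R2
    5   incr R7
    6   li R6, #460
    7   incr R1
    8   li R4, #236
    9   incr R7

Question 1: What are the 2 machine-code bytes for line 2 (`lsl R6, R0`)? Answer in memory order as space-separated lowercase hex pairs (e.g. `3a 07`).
L2: lsl op=0xb:4|rd=6:3|rs=0:3|pad=0:6 ⇒ 0xbc00 ⇒ big bc 00

bc 00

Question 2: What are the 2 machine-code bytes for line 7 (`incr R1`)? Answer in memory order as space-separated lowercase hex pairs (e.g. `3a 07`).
7. incr fields op=0x8:4|rd=1:3|pad=0:9 → word 8200h → 82 00

82 00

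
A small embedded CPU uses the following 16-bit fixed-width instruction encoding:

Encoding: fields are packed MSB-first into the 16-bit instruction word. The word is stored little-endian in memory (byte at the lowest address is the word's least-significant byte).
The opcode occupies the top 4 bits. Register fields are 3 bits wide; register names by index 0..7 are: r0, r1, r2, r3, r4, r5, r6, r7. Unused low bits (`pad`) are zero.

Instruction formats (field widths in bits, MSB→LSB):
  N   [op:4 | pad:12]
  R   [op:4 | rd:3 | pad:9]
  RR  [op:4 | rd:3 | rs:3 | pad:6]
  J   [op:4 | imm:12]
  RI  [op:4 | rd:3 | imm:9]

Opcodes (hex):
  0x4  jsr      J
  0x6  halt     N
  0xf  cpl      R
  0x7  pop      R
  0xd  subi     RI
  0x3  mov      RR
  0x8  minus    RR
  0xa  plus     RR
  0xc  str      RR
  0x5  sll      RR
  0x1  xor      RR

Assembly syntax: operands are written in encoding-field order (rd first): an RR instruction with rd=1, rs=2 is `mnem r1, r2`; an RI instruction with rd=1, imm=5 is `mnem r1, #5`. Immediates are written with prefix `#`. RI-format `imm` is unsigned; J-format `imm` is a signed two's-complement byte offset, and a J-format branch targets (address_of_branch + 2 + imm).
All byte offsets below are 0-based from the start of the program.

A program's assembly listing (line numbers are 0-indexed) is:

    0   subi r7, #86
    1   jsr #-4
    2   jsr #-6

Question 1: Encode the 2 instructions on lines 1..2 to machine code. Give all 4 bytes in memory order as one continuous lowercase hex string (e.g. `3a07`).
line 1 (jsr): pack op=0x4:4|imm=-4:12 = 0x4ffc; little→ fc 4f
line 2 (jsr): pack op=0x4:4|imm=-6:12 = 0x4ffa; little→ fa 4f

fc4ffa4f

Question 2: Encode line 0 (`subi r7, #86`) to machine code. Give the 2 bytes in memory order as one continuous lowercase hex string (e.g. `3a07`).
56de

L0: subi op=0xd:4|rd=7:3|imm=86:9 ⇒ 0xde56 ⇒ little 56 de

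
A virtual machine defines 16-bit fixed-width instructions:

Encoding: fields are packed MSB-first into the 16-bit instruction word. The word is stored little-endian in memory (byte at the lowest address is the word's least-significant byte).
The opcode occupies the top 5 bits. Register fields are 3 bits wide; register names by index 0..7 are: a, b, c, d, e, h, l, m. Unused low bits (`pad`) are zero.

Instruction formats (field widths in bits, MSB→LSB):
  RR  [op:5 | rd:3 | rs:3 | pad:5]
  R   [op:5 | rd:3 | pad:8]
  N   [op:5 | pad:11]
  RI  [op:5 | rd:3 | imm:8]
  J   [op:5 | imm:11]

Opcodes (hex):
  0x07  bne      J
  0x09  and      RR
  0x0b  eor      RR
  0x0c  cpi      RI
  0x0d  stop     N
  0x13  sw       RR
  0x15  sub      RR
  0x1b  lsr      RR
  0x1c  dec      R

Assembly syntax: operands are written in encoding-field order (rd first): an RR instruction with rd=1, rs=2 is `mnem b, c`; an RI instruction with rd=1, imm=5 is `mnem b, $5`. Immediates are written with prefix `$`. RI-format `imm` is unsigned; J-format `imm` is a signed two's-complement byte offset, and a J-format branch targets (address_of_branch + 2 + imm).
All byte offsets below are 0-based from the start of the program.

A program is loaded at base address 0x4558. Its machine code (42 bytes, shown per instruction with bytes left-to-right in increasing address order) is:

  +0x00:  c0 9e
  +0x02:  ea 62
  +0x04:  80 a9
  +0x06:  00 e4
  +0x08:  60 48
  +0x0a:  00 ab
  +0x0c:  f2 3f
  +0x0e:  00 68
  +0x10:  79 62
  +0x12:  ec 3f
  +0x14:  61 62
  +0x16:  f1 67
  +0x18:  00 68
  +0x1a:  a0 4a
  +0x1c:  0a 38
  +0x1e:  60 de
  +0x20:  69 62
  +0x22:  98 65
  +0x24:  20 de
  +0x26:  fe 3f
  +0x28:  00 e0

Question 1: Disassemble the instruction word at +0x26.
@+26  little-endian(fe 3f) = 0x3ffe
  opcode bits[15:11]=0x7: bne/J
  [10:0] imm=2046 (s11→-2) = $-2

bne $-2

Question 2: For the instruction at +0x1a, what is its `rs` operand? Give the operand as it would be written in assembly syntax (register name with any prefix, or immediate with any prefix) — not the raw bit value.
off 0x1a: read a0 4a as little → 0x4aa0
  opcode bits[15:11]=0x9: and/RR
  rd: (w>>8)&0x7=0x2 → c
  rs: (w>>5)&0x7=0x5 → h

h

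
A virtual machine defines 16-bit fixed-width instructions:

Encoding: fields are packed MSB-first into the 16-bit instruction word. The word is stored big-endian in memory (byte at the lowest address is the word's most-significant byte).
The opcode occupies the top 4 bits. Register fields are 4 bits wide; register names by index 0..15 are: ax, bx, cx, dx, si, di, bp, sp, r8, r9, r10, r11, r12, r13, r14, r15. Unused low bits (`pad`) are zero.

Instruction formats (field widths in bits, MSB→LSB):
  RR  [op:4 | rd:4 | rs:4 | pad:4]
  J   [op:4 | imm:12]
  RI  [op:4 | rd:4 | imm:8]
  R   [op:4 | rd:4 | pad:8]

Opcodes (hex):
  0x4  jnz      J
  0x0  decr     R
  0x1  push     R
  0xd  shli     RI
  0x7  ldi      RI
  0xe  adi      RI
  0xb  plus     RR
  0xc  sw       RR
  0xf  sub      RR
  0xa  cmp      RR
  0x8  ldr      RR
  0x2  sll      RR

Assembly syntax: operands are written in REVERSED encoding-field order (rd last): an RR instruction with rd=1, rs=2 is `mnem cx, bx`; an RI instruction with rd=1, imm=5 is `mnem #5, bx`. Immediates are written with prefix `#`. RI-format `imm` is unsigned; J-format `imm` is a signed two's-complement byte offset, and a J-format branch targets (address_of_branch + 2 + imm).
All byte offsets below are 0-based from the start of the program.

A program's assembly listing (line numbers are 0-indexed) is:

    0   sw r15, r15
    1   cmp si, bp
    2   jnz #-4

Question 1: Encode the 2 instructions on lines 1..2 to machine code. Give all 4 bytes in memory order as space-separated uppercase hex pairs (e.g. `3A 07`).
A6 40 4F FC

1. cmp fields op=0xa:4|rd=6:4|rs=4:4|pad=0:4 → word a640h → a6 40
2. jnz fields op=0x4:4|imm=-4:12 → word 4ffch → 4f fc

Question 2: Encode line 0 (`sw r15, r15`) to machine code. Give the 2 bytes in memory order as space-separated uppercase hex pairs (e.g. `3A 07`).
L0: sw op=0xc:4|rd=15:4|rs=15:4|pad=0:4 ⇒ 0xcff0 ⇒ big cf f0

CF F0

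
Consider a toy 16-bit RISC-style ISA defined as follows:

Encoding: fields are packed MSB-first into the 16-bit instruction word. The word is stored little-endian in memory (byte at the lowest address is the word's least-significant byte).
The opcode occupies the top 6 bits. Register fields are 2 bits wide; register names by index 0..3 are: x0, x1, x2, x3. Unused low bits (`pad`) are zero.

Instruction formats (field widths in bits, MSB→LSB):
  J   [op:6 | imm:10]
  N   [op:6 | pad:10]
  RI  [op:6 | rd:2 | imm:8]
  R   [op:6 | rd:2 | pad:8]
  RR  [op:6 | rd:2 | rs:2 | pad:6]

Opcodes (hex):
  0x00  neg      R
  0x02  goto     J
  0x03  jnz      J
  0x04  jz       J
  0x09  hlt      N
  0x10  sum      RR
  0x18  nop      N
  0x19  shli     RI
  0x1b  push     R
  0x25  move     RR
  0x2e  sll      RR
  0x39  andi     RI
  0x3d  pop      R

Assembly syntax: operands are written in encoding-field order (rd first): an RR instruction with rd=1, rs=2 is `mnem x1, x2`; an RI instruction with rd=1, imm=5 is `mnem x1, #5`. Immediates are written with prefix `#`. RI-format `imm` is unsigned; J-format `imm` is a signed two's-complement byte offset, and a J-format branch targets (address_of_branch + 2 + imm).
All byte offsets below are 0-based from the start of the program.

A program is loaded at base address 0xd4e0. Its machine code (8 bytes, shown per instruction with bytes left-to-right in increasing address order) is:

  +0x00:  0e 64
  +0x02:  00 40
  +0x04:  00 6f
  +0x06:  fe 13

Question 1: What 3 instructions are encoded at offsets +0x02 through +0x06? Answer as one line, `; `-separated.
sum x0, x0; push x3; jz #-2

off 0x02: read 00 40 as little → 0x4000
  top 6b → 0x10 → sum [RR]
  rd@[9:8]=0x0 ⇒ x0
  rs@[7:6]=0x0 ⇒ x0
off 0x04: read 00 6f as little → 0x6f00
  top 6b → 0x1b → push [R]
  rd@[9:8]=0x3 ⇒ x3
off 0x06: read fe 13 as little → 0x13fe
  top 6b → 0x4 → jz [J]
  imm@[9:0]=0x3fe (s10→-2) ⇒ #-2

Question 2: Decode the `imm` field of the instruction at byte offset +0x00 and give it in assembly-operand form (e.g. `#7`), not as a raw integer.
+0x00: 0e 64 ⇒ word 0x640e (little)
  opcode bits[15:10]=0x19: shli/RI
  rd: (w>>8)&0x3=0x0 → x0
  imm: (w>>0)&0xff=0xe → #14

#14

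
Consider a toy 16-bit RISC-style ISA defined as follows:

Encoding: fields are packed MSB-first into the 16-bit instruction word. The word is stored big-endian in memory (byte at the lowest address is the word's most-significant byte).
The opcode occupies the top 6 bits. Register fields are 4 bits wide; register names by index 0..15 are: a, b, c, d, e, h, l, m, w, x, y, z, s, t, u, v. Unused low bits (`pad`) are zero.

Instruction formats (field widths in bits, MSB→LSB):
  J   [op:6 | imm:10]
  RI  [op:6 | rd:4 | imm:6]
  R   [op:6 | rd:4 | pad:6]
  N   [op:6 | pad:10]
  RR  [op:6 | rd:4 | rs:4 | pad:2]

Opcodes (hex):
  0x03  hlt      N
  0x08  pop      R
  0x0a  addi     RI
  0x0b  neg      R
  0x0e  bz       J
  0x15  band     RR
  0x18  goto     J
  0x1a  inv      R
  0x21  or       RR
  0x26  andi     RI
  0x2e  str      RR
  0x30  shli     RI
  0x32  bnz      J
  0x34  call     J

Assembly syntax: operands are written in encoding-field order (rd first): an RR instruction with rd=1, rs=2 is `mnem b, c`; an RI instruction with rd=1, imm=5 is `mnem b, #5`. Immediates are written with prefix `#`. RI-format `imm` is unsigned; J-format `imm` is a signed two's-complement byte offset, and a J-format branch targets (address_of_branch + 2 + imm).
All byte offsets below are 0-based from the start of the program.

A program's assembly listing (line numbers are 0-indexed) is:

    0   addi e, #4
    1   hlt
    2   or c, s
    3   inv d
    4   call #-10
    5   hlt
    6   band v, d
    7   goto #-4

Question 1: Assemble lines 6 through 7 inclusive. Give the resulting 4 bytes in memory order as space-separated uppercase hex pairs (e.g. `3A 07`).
57 CC 63 FC

line 6 (band): pack op=0x15:6|rd=15:4|rs=3:4|pad=0:2 = 0x57cc; big→ 57 cc
line 7 (goto): pack op=0x18:6|imm=-4:10 = 0x63fc; big→ 63 fc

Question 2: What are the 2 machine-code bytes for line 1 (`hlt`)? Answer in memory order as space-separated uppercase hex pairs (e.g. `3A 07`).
0C 00

1. hlt fields op=0x3:6|pad=0:10 → word 0c00h → 0c 00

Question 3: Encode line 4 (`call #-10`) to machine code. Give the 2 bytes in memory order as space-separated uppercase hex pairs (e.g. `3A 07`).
D3 F6

L4: call op=0x34:6|imm=-10:10 ⇒ 0xd3f6 ⇒ big d3 f6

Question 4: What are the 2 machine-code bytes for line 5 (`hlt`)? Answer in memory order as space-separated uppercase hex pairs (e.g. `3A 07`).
L5: hlt op=0x3:6|pad=0:10 ⇒ 0x0c00 ⇒ big 0c 00

0C 00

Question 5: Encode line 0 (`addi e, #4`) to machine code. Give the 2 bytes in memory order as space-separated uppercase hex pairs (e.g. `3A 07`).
29 04

line 0 (addi): pack op=0xa:6|rd=4:4|imm=4:6 = 0x2904; big→ 29 04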